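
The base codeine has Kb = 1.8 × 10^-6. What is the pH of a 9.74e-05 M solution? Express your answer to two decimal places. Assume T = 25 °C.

C18H21NO3 + H2O ⇌ C18H22NO3+ + OH-
From the ICE table, Kb = x²/(9.74e-05 − x) = 1.8 × 10^-6.
The 5% rule fails; solving x² + Kb·x − Kb·C₀ = 0 exactly:
x = [−1.8e-06 + √(1.8e-06² + 7.01e-10)]/2 = 1.24 × 10^-5 M
pOH = 4.91, so pH = 14.00 − pOH = 9.09

pH = 9.09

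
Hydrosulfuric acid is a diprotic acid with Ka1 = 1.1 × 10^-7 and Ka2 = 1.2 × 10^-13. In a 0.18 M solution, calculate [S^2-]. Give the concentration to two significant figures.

1.2 × 10^-13 M

First ionization gives [H+] ≈ [HS-] = 1.41 × 10^-4 M.
Second step: Ka2 = [H+][S^2-]/[HS-] ≈ [S^2-] (since [H+] ≈ [HS-]).
So [S^2-] ≈ Ka2.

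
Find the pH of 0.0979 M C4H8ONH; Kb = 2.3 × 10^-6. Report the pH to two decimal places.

C4H8ONH + H2O ⇌ C4H8ONH2+ + OH-
Kb = x²/(0.0979 − x) = 2.3 × 10^-6
Assume x ≪ 0.0979: x ≈ √(2.3 × 10^-6 × 0.0979) = 4.75 × 10^-4 M
pOH = 3.32, so pH = 14.00 − pOH = 10.68

pH = 10.68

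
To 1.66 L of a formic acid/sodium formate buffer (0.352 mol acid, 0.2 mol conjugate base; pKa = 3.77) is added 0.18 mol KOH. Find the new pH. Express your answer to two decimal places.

pH = 4.11

After neutralization: n(HCOOH) = 0.172 mol, n(HCOO-) = 0.38 mol.
pH = pKa + log([A⁻]/[HA]) = 3.77 + log(0.38/0.172) = 3.77 +0.344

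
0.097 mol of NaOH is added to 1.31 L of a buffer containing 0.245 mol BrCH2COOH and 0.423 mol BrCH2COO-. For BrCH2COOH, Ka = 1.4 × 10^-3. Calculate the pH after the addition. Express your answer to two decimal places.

pH = 3.40

After neutralization: n(BrCH2COOH) = 0.148 mol, n(BrCH2COO-) = 0.52 mol.
pKa = −log(1.4 × 10^-3) = 2.854
pH = pKa + log([A⁻]/[HA]) = 2.854 + log(0.52/0.148) = 2.854 +0.546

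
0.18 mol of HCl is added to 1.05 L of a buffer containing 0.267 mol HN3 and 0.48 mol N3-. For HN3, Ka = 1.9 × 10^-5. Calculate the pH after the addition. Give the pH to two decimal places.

pH = 4.55

After neutralization: n(HN3) = 0.447 mol, n(N3-) = 0.3 mol.
pKa = −log(1.9 × 10^-5) = 4.721
pH = pKa + log([A⁻]/[HA]) = 4.721 + log(0.3/0.447) = 4.721 -0.173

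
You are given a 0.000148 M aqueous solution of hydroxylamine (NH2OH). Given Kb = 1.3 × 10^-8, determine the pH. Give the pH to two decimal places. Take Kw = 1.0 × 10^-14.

pH = 8.14

NH2OH + H2O ⇌ NH3OH+ + OH-
Kb = [OH-]²/(0.000148 − [OH-]) = 1.3 × 10^-8
Neglecting [OH-] in the denominator: [OH-] = √(1.3 × 10^-8 × 0.000148) = 1.39 × 10^-6 M
Check: 0.94% ionized — well under 5%, approximation valid.
pOH = −log(1.39 × 10^-6) = 5.86; pH = 14.00 − 5.86 = 8.14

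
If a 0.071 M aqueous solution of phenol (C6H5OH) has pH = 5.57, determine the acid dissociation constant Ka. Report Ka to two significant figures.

Ka = 1.0 × 10^-10

[H+] = 10^(-5.57) = 2.69 × 10^-6 M
At equilibrium [HA] = 0.071 − 2.69 × 10^-6 = 7.10 × 10^-2 M
Ka = [H+][A-]/[HA] = (2.69 × 10^-6)² / 7.10 × 10^-2 = 1.0 × 10^-10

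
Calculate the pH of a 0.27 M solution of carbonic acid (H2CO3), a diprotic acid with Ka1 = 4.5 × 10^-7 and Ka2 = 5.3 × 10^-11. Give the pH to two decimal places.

pH = 3.46

Ka1 ≫ Ka2, so treat the first dissociation as the only significant source of H+.
Ka1 = x²/(0.27 − x) = 4.5 × 10^-7
x ≈ √(4.5 × 10^-7 × 0.27) = 3.49 × 10^-4 M
pH = −log(3.49 × 10^-4) = 3.46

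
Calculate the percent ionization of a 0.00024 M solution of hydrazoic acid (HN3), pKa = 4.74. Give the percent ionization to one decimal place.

24.0%

HN3 ⇌ N3- + H+; let x = [H+] at equilibrium.
Ka = 10^(−4.74) = 1.82 × 10^-5
Ka = x²/(C₀ − x); solving the quadratic gives x = 5.76 × 10^-5 M.
Fraction ionized = 5.76 × 10^-5 / 0.00024 = 0.2400 → 24.0%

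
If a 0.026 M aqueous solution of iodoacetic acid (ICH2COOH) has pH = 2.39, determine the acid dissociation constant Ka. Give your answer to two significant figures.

Ka = 7.6 × 10^-4

[H+] = 10^(-2.39) = 4.07 × 10^-3 M
At equilibrium [HA] = 0.026 − 4.07 × 10^-3 = 2.19 × 10^-2 M
Ka = [H+][A-]/[HA] = (4.07 × 10^-3)² / 2.19 × 10^-2 = 7.6 × 10^-4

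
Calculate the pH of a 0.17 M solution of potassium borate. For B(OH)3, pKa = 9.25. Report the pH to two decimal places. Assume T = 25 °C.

B(OH)4- is the conjugate base of the weak acid B(OH)3.
Ka = 10^(−9.25) = 5.62 × 10^-10
Kb = Kw/Ka = 1.0×10^-14 / 5.62 × 10^-10 = 1.78 × 10^-5
Kb = x²/(0.17 − x) = 1.78 × 10^-5
Since Kb ≪ C₀, x ≈ √(Kb·C₀) = 1.74 × 10^-3 M.
Check: 1% ionized — well under 5%, approximation valid.
pOH = 2.76, so pH = 14.00 − pOH = 11.24

pH = 11.24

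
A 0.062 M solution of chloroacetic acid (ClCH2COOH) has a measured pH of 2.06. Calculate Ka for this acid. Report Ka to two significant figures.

[H+] = 10^(-2.06) = 8.71 × 10^-3 M
At equilibrium [HA] = 0.062 − 8.71 × 10^-3 = 5.33 × 10^-2 M
Ka = [H+][A-]/[HA] = (8.71 × 10^-3)² / 5.33 × 10^-2 = 1.4 × 10^-3

Ka = 1.4 × 10^-3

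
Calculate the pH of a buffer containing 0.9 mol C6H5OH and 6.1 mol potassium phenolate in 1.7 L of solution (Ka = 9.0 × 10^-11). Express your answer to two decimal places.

pKa = −log(9.0 × 10^-11) = 10.046
Henderson–Hasselbalch: pH = pKa + log([C6H5O-]/[C6H5OH]) = 10.046 + log(6.1/0.9)
pH = 10.046 + (+0.831) = 10.88

pH = 10.88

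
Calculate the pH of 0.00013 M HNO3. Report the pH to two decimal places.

HNO3 is a strong acid and dissociates completely, so [H+] = 0.00013 M.
pH = -log(0.00013) = 3.89

pH = 3.89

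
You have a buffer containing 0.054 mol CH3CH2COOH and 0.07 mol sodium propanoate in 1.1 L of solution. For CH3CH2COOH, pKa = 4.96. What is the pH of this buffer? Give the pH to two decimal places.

pH = 5.07

Henderson–Hasselbalch: pH = pKa + log([CH3CH2COO-]/[CH3CH2COOH]) = 4.96 + log(0.07/0.054)
pH = 4.96 + (+0.113) = 5.07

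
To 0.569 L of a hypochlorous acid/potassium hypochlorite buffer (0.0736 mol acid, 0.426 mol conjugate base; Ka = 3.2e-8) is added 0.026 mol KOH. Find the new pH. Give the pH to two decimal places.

After neutralization: n(HOCl) = 0.0476 mol, n(OCl-) = 0.452 mol.
pKa = −log(3.2 × 10^-8) = 7.495
pH = pKa + log(n_OCl-/n_HOCl) = 7.495 + log(0.452/0.0476) = 7.495 + (+0.978)

pH = 8.47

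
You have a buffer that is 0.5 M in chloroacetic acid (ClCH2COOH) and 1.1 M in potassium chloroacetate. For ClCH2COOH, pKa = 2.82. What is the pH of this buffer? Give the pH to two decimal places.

pH = 3.16

Using pH = pKa + log([base]/[acid]) with [base]/[acid] = 1.1/0.5:
pH = 2.82 + (+0.342) = 3.16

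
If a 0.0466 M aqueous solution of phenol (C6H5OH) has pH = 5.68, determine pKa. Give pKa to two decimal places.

[H+] = 10^(-5.68) = 2.09 × 10^-6 M
At equilibrium [HA] = 0.0466 − 2.09 × 10^-6 = 4.66 × 10^-2 M
Ka = [H+][A-]/[HA] = (2.09 × 10^-6)² / 4.66 × 10^-2 = 9.37 × 10^-11
pKa = -log(9.37 × 10^-11) = 10.03

pKa = 10.03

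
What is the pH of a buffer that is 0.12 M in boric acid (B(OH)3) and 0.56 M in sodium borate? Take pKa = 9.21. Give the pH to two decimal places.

Henderson–Hasselbalch: pH = pKa + log([B(OH)4-]/[B(OH)3]) = 9.21 + log(0.56/0.12)
pH = 9.21 + (+0.669) = 9.88

pH = 9.88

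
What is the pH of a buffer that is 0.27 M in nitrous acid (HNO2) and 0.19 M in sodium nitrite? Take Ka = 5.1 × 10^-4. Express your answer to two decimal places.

pH = 3.14

pKa = −log(5.1 × 10^-4) = 3.292
Henderson–Hasselbalch: pH = pKa + log([NO2-]/[HNO2]) = 3.292 + log(0.19/0.27)
pH = 3.292 + (-0.153) = 3.14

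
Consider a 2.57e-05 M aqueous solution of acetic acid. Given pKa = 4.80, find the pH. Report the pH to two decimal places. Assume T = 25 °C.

CH3COOH ⇌ CH3COO- + H+
Ka = 10^(−4.80) = 1.58 × 10^-5
Ka = [H+]²/(2.57e-05 − [H+]) = 1.58 × 10^-5
Here C₀/Ka ≈ 1.63, so the small-[H+] approximation fails. Use the quadratic:
[H+] = [−1.58e-05 + √(1.58e-05² + 1.62e-09)]/2 = 1.37 × 10^-5 M
pH = −log[H+] = −log(1.37 × 10^-5) = 4.86

pH = 4.86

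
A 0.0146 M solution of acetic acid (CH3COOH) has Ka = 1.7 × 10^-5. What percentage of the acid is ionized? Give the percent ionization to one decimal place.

CH3COOH ⇌ CH3COO- + H+; let x = [H+] at equilibrium.
x ≈ √(Ka·C₀) = √(1.7 × 10^-5 × 0.0146) = 4.98 × 10^-4 M
Fraction ionized = 4.98 × 10^-4 / 0.0146 = 0.0341 → 3.4%

3.4%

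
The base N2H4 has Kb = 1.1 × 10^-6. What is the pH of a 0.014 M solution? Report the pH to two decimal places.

pH = 10.09

N2H4 + H2O ⇌ N2H5+ + OH-
Kb = [OH-]²/(0.014 − [OH-]) = 1.1 × 10^-6
Neglecting [OH-] in the denominator: [OH-] = √(1.1 × 10^-6 × 0.014) = 1.24 × 10^-4 M
pOH = −log(1.24 × 10^-4) = 3.91; pH = 14.00 − 3.91 = 10.09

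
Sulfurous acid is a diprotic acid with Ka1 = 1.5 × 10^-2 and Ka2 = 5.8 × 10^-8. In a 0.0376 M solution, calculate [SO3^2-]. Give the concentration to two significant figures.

5.8 × 10^-8 M

First ionization gives [H+] ≈ [HSO3-] = 1.74 × 10^-2 M.
Second step: Ka2 = [H+][SO3^2-]/[HSO3-] ≈ [SO3^2-] (since [H+] ≈ [HSO3-]).
So [SO3^2-] ≈ Ka2.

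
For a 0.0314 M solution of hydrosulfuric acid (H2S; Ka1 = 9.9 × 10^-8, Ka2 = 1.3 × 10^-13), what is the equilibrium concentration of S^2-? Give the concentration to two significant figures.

First ionization gives [H+] ≈ [HS-] = 5.58 × 10^-5 M.
Second step: Ka2 = [H+][S^2-]/[HS-] ≈ [S^2-] (since [H+] ≈ [HS-]).
So [S^2-] ≈ Ka2.

1.3 × 10^-13 M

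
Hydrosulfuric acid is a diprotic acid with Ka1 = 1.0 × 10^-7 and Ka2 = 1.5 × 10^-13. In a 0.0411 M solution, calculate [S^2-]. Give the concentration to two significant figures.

First ionization gives [H+] ≈ [HS-] = 6.41 × 10^-5 M.
Second step: Ka2 = [H+][S^2-]/[HS-] ≈ [S^2-] (since [H+] ≈ [HS-]).
So [S^2-] ≈ Ka2.

1.5 × 10^-13 M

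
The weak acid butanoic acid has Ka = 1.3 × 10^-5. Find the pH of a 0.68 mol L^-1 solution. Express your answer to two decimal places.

pH = 2.53

CH3(CH2)2COOH ⇌ CH3(CH2)2COO- + H+
From the ICE table, Ka = x²/(0.68 − x) = 1.3 × 10^-5.
Neglecting x in the denominator: x = √(1.3 × 10^-5 × 0.68) = 2.97 × 10^-3 M
pH = −log[H+] = −log(2.97 × 10^-3) = 2.53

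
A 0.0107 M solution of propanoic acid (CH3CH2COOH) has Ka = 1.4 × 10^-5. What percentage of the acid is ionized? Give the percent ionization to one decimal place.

CH3CH2COOH ⇌ CH3CH2COO- + H+; let x = [H+] at equilibrium.
x ≈ √(Ka·C₀) = √(1.4 × 10^-5 × 0.0107) = 3.87 × 10^-4 M
% ionization = x/C₀ × 100% = 3.87 × 10^-4/0.0107 × 100% = 3.6%

3.6%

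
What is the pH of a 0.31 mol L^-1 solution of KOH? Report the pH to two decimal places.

pH = 13.49

KOH is a strong base; [OH-] = 0.31 M.
pOH = -log(0.31) = 0.51
pH = 14.00 - 0.51 = 13.49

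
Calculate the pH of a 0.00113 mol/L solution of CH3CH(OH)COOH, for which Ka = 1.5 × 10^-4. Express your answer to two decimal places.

pH = 3.46

CH3CH(OH)COOH ⇌ CH3CH(OH)COO- + H+
Ka = x²/(0.00113 − x) = 1.5 × 10^-4
Here C₀/Ka ≈ 7.53, so the small-x approximation fails. Use the quadratic:
x = [−0.00015 + √(0.00015² + 6.78e-07)]/2 = 3.43 × 10^-4 M
pH = −log[H+] = −log(3.43 × 10^-4) = 3.46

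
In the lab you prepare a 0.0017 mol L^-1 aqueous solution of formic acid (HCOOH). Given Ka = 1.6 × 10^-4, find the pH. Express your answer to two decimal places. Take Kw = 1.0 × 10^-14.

pH = 3.35

HCOOH ⇌ HCOO- + H+
From the ICE table, Ka = x²/(0.0017 − x) = 1.6 × 10^-4.
x is not negligible relative to C₀; solve x² + 0.00016·x − 2.72e-07 = 0.
x = (−Ka + √(Ka² + 4·Ka·C₀))/2 = 4.48 × 10^-4 M
pH = −log[H+] = −log(4.48 × 10^-4) = 3.35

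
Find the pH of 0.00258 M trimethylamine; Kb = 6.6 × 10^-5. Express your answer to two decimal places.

(CH3)3N + H2O ⇌ (CH3)3NH+ + OH-
Kb = x²/(0.00258 − x) = 6.6 × 10^-5
x is not negligible relative to C₀; solve x² + 6.6e-05·x − 1.7e-07 = 0.
x = [−6.6e-05 + √(6.6e-05² + 6.81e-07)]/2 = 3.81 × 10^-4 M
pOH = 3.42, so pH = 14.00 − pOH = 10.58

pH = 10.58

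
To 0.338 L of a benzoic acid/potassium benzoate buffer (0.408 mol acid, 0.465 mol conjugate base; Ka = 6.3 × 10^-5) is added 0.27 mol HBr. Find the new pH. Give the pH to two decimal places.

pH = 3.66

After neutralization: n(C6H5COOH) = 0.678 mol, n(C6H5COO-) = 0.195 mol.
pKa = −log(6.3 × 10^-5) = 4.201
Henderson–Hasselbalch with mole ratio 0.195/0.678: pH = 4.201 + (-0.541)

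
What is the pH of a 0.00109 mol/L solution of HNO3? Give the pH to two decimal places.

HNO3 is a strong acid and dissociates completely, so [H+] = 0.00109 M.
pH = -log(0.00109) = 2.96

pH = 2.96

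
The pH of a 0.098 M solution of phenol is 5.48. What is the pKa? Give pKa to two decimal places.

pKa = 9.95

[H+] = 10^(-5.48) = 3.31 × 10^-6 M
At equilibrium [HA] = 0.098 − 3.31 × 10^-6 = 9.80 × 10^-2 M
Ka = [H+][A-]/[HA] = (3.31 × 10^-6)² / 9.80 × 10^-2 = 1.12 × 10^-10
pKa = -log(1.12 × 10^-10) = 9.95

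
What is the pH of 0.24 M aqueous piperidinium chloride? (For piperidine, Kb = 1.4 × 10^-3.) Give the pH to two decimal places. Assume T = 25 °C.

C5H10NH2+ is the conjugate acid of the weak base C5H10NH.
Ka = Kw/Kb = 1.0×10^-14 / 1.4 × 10^-3 = 7.14 × 10^-12
Ka = [H+]²/(0.24 − [H+]) = 7.14 × 10^-12
Since Ka ≪ C₀, [H+] ≈ √(Ka·C₀) = 1.31 × 10^-6 M.
Check: 0.00055% ionized — well under 5%, approximation valid.
pH = −log(1.31 × 10^-6) = 5.88

pH = 5.88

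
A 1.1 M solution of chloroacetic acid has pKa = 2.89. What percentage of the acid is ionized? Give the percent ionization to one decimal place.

ClCH2COOH ⇌ ClCH2COO- + H+; let x = [H+] at equilibrium.
Ka = 10^(−2.89) = 1.29 × 10^-3
x ≈ √(Ka·C₀) = √(1.29 × 10^-3 × 1.1) = 3.77 × 10^-2 M
Fraction ionized = 3.77 × 10^-2 / 1.1 = 0.0343 → 3.4%

3.4%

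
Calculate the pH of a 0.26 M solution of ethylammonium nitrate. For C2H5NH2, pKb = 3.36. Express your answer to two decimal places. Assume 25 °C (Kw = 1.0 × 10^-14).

pH = 5.61

C2H5NH3+ is the conjugate acid of the weak base C2H5NH2.
Kb = 10^(−3.36) = 4.37 × 10^-4
Ka = Kw/Kb = 1.0×10^-14 / 4.37 × 10^-4 = 2.29 × 10^-11
From the ICE table, Ka = [H+]²/(0.26 − [H+]) = 2.29 × 10^-11.
Neglecting [H+] in the denominator: [H+] = √(2.29 × 10^-11 × 0.26) = 2.44 × 10^-6 M
Check: 0.00094% ionized — well under 5%, approximation valid.
pH = −log(2.44 × 10^-6) = 5.61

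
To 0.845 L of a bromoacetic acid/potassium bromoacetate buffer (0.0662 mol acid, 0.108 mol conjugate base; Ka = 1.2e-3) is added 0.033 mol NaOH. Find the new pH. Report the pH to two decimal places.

pH = 3.55

OH- converts BrCH2COOH to BrCH2COO-: BrCH2COOH → 0.0332 mol, BrCH2COO- → 0.141 mol.
pKa = −log(1.2 × 10^-3) = 2.921
pH = pKa + log([A⁻]/[HA]) = 2.921 + log(0.141/0.0332) = 2.921 +0.628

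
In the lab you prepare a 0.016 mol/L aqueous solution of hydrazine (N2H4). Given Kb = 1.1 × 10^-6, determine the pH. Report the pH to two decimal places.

N2H4 + H2O ⇌ N2H5+ + OH-
Let x = [OH-] at equilibrium. Kb = x²/(0.016 − x).
Assume x ≪ 0.016: x ≈ √(1.1 × 10^-6 × 0.016) = 1.33 × 10^-4 M
Check: 0.83% ionized — well under 5%, approximation valid.
pOH = 3.88, so pH = 14.00 − pOH = 10.12

pH = 10.12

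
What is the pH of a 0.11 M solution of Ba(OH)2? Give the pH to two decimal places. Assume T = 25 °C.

pH = 13.34

Ba(OH)2 is a strong base (each formula unit releases 2 OH-); [OH-] = 0.22 M.
pOH = -log(0.22) = 0.66
pH = 14.00 - 0.66 = 13.34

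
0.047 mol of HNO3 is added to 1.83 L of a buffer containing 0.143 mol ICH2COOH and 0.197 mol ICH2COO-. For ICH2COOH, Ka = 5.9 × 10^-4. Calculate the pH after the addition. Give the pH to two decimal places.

pH = 3.13

Added H+ converts ICH2COO- to ICH2COOH: ICH2COOH → 0.19 mol, ICH2COO- → 0.15 mol.
pKa = −log(5.9 × 10^-4) = 3.229
pH = pKa + log(n_ICH2COO-/n_ICH2COOH) = 3.229 + log(0.15/0.19) = 3.229 + (-0.103)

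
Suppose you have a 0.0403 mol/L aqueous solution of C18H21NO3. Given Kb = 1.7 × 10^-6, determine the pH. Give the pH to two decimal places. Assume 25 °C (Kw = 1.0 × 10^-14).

C18H21NO3 + H2O ⇌ C18H22NO3+ + OH-
From the ICE table, Kb = [OH-]²/(0.0403 − [OH-]) = 1.7 × 10^-6.
Since Kb ≪ C₀, [OH-] ≈ √(Kb·C₀) = 2.62 × 10^-4 M.
Check: 0.65% ionized — well under 5%, approximation valid.
pOH = −log(2.62 × 10^-4) = 3.58; pH = 14.00 − 3.58 = 10.42

pH = 10.42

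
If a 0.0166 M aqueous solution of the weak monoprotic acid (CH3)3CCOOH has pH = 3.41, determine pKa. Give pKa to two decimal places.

pKa = 5.03

[H+] = 10^(-3.41) = 3.89 × 10^-4 M
At equilibrium [HA] = 0.0166 − 3.89 × 10^-4 = 1.62 × 10^-2 M
Ka = [H+][A-]/[HA] = (3.89 × 10^-4)² / 1.62 × 10^-2 = 9.34 × 10^-6
pKa = -log(9.34 × 10^-6) = 5.03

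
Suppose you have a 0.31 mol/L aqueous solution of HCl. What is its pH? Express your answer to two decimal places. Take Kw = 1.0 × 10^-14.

HCl is a strong acid and dissociates completely, so [H+] = 0.31 M.
pH = -log(0.31) = 0.51

pH = 0.51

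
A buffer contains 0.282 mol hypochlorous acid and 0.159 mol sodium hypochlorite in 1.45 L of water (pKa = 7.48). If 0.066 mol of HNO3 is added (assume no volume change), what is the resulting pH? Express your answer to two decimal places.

Added H+ converts OCl- to HOCl: HOCl → 0.348 mol, OCl- → 0.093 mol.
Henderson–Hasselbalch with mole ratio 0.093/0.348: pH = 7.48 + (-0.573)

pH = 6.91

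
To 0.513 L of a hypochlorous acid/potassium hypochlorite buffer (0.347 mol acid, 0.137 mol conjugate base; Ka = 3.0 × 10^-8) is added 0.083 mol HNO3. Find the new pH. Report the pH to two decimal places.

After neutralization: n(HOCl) = 0.43 mol, n(OCl-) = 0.054 mol.
pKa = −log(3.0 × 10^-8) = 7.523
pH = pKa + log([A⁻]/[HA]) = 7.523 + log(0.054/0.43) = 7.523 -0.901

pH = 6.62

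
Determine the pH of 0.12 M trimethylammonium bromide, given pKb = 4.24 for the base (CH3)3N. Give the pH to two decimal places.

pH = 5.34

(CH3)3NH+ is the conjugate acid of the weak base (CH3)3N.
Kb = 10^(−4.24) = 5.75 × 10^-5
Ka = Kw/Kb = 1.0×10^-14 / 5.75 × 10^-5 = 1.74 × 10^-10
Let x = [H+] at equilibrium. Ka = x²/(0.12 − x).
Assume x ≪ 0.12: x ≈ √(1.74 × 10^-10 × 0.12) = 4.57 × 10^-6 M
pH = −log[H+] = −log(4.57 × 10^-6) = 5.34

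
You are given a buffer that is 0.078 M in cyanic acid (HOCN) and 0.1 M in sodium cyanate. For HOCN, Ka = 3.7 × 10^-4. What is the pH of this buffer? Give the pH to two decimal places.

pKa = −log(3.7 × 10^-4) = 3.432
Using pH = pKa + log([base]/[acid]) with [base]/[acid] = 0.1/0.078:
pH = 3.432 + (+0.108) = 3.54

pH = 3.54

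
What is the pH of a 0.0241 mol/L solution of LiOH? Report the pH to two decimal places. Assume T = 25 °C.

pH = 12.38

LiOH is a strong base; [OH-] = 0.0241 M.
pOH = -log(0.0241) = 1.62
pH = 14.00 - 1.62 = 12.38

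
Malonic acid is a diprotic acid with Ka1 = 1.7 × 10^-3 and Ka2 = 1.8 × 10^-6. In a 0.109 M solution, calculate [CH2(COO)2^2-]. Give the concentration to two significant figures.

First ionization gives [H+] ≈ [CH2(COOH)COO-] = 1.28 × 10^-2 M.
Second step: Ka2 = [H+][CH2(COO)2^2-]/[CH2(COOH)COO-] ≈ [CH2(COO)2^2-] (since [H+] ≈ [CH2(COOH)COO-]).
So [CH2(COO)2^2-] ≈ Ka2.

1.8 × 10^-6 M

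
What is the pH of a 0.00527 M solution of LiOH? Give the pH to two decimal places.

pH = 11.72

LiOH is a strong base; [OH-] = 0.00527 M.
pOH = -log(0.00527) = 2.28
pH = 14.00 - 2.28 = 11.72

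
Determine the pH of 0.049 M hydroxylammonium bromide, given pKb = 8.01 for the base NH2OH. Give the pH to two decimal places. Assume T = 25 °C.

pH = 3.65

NH3OH+ is the conjugate acid of the weak base NH2OH.
Kb = 10^(−8.01) = 9.77 × 10^-9
Ka = Kw/Kb = 1.0×10^-14 / 9.77 × 10^-9 = 1.02 × 10^-6
From the ICE table, Ka = x²/(0.049 − x) = 1.02 × 10^-6.
Neglecting x in the denominator: x = √(1.02 × 10^-6 × 0.049) = 2.24 × 10^-4 M
(x/C₀ = 0.46% < 5%, so the approximation holds.)
pH = −log[H+] = −log(2.24 × 10^-4) = 3.65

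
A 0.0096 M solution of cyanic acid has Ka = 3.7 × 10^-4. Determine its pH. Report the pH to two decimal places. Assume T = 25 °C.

HOCN ⇌ OCN- + H+
From the ICE table, Ka = x²/(0.0096 − x) = 3.7 × 10^-4.
x is not negligible relative to C₀; solve x² + 0.00037·x − 3.55e-06 = 0.
x = [−0.00037 + √(0.00037² + 1.42e-05)]/2 = 1.71 × 10^-3 M
pH = −log(1.71 × 10^-3) = 2.77

pH = 2.77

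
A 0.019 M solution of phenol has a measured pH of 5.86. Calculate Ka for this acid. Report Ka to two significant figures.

Ka = 1.0 × 10^-10

[H+] = 10^(-5.86) = 1.38 × 10^-6 M
At equilibrium [HA] = 0.019 − 1.38 × 10^-6 = 1.90 × 10^-2 M
Ka = [H+][A-]/[HA] = (1.38 × 10^-6)² / 1.90 × 10^-2 = 1.0 × 10^-10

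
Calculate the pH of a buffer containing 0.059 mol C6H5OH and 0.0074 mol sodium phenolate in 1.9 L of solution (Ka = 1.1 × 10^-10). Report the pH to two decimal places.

pH = 9.06

pKa = −log(1.1 × 10^-10) = 9.959
pH = pKa + log([A⁻]/[HA]) = 9.959 + log(0.0074/0.059)
pH = 9.959 + (-0.902) = 9.06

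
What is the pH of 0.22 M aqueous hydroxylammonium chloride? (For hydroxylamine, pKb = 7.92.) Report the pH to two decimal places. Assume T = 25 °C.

pH = 3.37

NH3OH+ is the conjugate acid of the weak base NH2OH.
Kb = 10^(−7.92) = 1.20 × 10^-8
Ka = Kw/Kb = 1.0×10^-14 / 1.20 × 10^-8 = 8.33 × 10^-7
Ka = [H+]²/(0.22 − [H+]) = 8.33 × 10^-7
Assume [H+] ≪ 0.22: [H+] ≈ √(8.33 × 10^-7 × 0.22) = 4.28 × 10^-4 M
([H+]/C₀ = 0.19% < 5%, so the approximation holds.)
pH = −log(4.28 × 10^-4) = 3.37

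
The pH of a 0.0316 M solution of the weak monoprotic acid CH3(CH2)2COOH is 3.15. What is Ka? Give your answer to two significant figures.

[H+] = 10^(-3.15) = 7.08 × 10^-4 M
At equilibrium [HA] = 0.0316 − 7.08 × 10^-4 = 3.09 × 10^-2 M
Ka = [H+][A-]/[HA] = (7.08 × 10^-4)² / 3.09 × 10^-2 = 1.6 × 10^-5

Ka = 1.6 × 10^-5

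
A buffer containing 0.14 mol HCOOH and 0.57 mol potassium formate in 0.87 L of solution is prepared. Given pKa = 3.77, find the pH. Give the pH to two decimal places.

pH = 4.38

Using pH = pKa + log([base]/[acid]) with [base]/[acid] = 0.57/0.14:
pH = 3.77 + (+0.610) = 4.38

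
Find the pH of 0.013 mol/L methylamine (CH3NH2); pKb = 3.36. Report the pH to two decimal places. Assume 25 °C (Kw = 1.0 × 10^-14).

CH3NH2 + H2O ⇌ CH3NH3+ + OH-
Kb = 10^(−3.36) = 4.37 × 10^-4
Kb = x²/(0.013 − x) = 4.37 × 10^-4
Here C₀/Kb ≈ 29.7, so the small-x approximation fails. Use the quadratic:
x = (−Kb + √(Kb² + 4·Kb·C₀))/2 = 2.17 × 10^-3 M
pOH = 2.66, so pH = 14.00 − pOH = 11.34

pH = 11.34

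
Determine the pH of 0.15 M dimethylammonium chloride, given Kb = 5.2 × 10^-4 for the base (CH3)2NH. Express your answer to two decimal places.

(CH3)2NH2+ is the conjugate acid of the weak base (CH3)2NH.
Ka = Kw/Kb = 1.0×10^-14 / 5.2 × 10^-4 = 1.92 × 10^-11
Let x = [H+] at equilibrium. Ka = x²/(0.15 − x).
Neglecting x in the denominator: x = √(1.92 × 10^-11 × 0.15) = 1.70 × 10^-6 M
(x/C₀ = 0.0011% < 5%, so the approximation holds.)
pH = −log[H+] = −log(1.70 × 10^-6) = 5.77

pH = 5.77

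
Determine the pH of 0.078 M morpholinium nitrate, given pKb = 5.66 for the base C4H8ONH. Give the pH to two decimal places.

pH = 4.72

C4H8ONH2+ is the conjugate acid of the weak base C4H8ONH.
Kb = 10^(−5.66) = 2.19 × 10^-6
Ka = Kw/Kb = 1.0×10^-14 / 2.19 × 10^-6 = 4.57 × 10^-9
From the ICE table, Ka = x²/(0.078 − x) = 4.57 × 10^-9.
Since Ka ≪ C₀, x ≈ √(Ka·C₀) = 1.89 × 10^-5 M.
pH = −log[H+] = −log(1.89 × 10^-5) = 4.72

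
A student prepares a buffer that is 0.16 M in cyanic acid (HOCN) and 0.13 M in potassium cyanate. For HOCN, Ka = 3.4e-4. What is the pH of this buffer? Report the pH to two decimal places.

pKa = −log(3.4 × 10^-4) = 3.469
pH = pKa + log([A⁻]/[HA]) = 3.469 + log(0.13/0.16)
pH = 3.469 + (-0.090) = 3.38

pH = 3.38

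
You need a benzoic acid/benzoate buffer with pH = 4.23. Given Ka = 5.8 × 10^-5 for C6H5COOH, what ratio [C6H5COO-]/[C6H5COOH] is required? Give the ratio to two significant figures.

pKa = -log(5.8 × 10^-5) = 4.237
pH = pKa + log(r) ⇒ log(r) = 4.23 − 4.237 = -0.007
r = [C6H5COO-]/[C6H5COOH] = 10^(-0.007) = 0.984

ratio = 0.98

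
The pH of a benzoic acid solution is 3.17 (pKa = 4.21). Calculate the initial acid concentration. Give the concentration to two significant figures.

C₀ = 8.1 × 10^-3 M

[H+] = 10^(-3.17) = 6.76 × 10^-4 M = x
Ka = 10^(−4.21) = 6.17 × 10^-5
Ka = x²/(C₀ − x) ⇒ C₀ = x + x²/Ka
C₀ = 6.76 × 10^-4 + (6.76 × 10^-4)²/(6.17 × 10^-5) = 8.08 × 10^-3 M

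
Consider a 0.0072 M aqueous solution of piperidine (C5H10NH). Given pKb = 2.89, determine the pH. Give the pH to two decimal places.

C5H10NH + H2O ⇌ C5H10NH2+ + OH-
Kb = 10^(−2.89) = 1.29 × 10^-3
Kb = [OH-]²/(0.0072 − [OH-]) = 1.29 × 10^-3
[OH-] is not negligible relative to C₀; solve [OH-]² + 0.00129·[OH-] − 9.29e-06 = 0.
[OH-] = (−Kb + √(Kb² + 4·Kb·C₀))/2 = 2.47 × 10^-3 M
pOH = −log(2.47 × 10^-3) = 2.61; pH = 14.00 − 2.61 = 11.39

pH = 11.39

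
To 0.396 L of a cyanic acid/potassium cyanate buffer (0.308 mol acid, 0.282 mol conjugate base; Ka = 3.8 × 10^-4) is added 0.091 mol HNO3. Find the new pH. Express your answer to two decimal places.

pH = 3.10

After neutralization: n(HOCN) = 0.399 mol, n(OCN-) = 0.191 mol.
pKa = −log(3.8 × 10^-4) = 3.420
pH = pKa + log([A⁻]/[HA]) = 3.420 + log(0.191/0.399) = 3.420 -0.320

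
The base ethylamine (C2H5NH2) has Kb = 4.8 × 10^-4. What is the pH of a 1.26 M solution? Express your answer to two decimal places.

pH = 12.39

C2H5NH2 + H2O ⇌ C2H5NH3+ + OH-
Kb = [OH-]²/(1.26 − [OH-]) = 4.8 × 10^-4
Neglecting [OH-] in the denominator: [OH-] = √(4.8 × 10^-4 × 1.26) = 2.46 × 10^-2 M
pOH = −log(2.46 × 10^-2) = 1.61; pH = 14.00 − 1.61 = 12.39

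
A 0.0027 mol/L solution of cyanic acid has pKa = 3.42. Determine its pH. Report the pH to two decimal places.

HOCN ⇌ OCN- + H+
Ka = 10^(−3.42) = 3.80 × 10^-4
Let x = [H+] at equilibrium. Ka = x²/(0.0027 − x).
Here C₀/Ka ≈ 7.11, so the small-x approximation fails. Use the quadratic:
x = [−0.00038 + √(0.00038² + 4.1e-06)]/2 = 8.41 × 10^-4 M
pH = −log[H+] = −log(8.41 × 10^-4) = 3.08

pH = 3.08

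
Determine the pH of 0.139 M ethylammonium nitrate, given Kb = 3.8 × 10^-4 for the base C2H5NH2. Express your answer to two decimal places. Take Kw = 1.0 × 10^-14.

C2H5NH3+ is the conjugate acid of the weak base C2H5NH2.
Ka = Kw/Kb = 1.0×10^-14 / 3.8 × 10^-4 = 2.63 × 10^-11
Ka = [H+]²/(0.139 − [H+]) = 2.63 × 10^-11
Neglecting [H+] in the denominator: [H+] = √(2.63 × 10^-11 × 0.139) = 1.91 × 10^-6 M
Check: 0.0014% ionized — well under 5%, approximation valid.
pH = −log(1.91 × 10^-6) = 5.72

pH = 5.72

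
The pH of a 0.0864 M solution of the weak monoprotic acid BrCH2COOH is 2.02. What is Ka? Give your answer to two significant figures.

Ka = 1.2 × 10^-3

[H+] = 10^(-2.02) = 9.55 × 10^-3 M
At equilibrium [HA] = 0.0864 − 9.55 × 10^-3 = 7.69 × 10^-2 M
Ka = [H+][A-]/[HA] = (9.55 × 10^-3)² / 7.69 × 10^-2 = 1.2 × 10^-3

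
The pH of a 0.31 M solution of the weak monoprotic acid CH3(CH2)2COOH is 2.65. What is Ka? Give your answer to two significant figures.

Ka = 1.6 × 10^-5

[H+] = 10^(-2.65) = 2.24 × 10^-3 M
At equilibrium [HA] = 0.31 − 2.24 × 10^-3 = 3.08 × 10^-1 M
Ka = [H+][A-]/[HA] = (2.24 × 10^-3)² / 3.08 × 10^-1 = 1.6 × 10^-5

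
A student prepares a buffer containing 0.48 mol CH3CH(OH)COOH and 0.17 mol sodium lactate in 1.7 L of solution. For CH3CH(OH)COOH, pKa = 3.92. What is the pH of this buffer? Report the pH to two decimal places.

Henderson–Hasselbalch: pH = pKa + log([CH3CH(OH)COO-]/[CH3CH(OH)COOH]) = 3.92 + log(0.17/0.48)
pH = 3.92 + (-0.451) = 3.47

pH = 3.47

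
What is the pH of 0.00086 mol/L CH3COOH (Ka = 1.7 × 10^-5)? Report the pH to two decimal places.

CH3COOH ⇌ CH3COO- + H+
From the ICE table, Ka = x²/(0.00086 − x) = 1.7 × 10^-5.
Here C₀/Ka ≈ 50.6, so the small-x approximation fails. Use the quadratic:
x = (−Ka + √(Ka² + 4·Ka·C₀))/2 = 1.13 × 10^-4 M
pH = −log[H+] = −log(1.13 × 10^-4) = 3.95

pH = 3.95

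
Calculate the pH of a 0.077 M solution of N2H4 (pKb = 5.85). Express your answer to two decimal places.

pH = 10.52

N2H4 + H2O ⇌ N2H5+ + OH-
Kb = 10^(−5.85) = 1.41 × 10^-6
Kb = [OH-]²/(0.077 − [OH-]) = 1.41 × 10^-6
Since Kb ≪ C₀, [OH-] ≈ √(Kb·C₀) = 3.29 × 10^-4 M.
Check: 0.43% ionized — well under 5%, approximation valid.
pOH = 3.48, so pH = 14.00 − pOH = 10.52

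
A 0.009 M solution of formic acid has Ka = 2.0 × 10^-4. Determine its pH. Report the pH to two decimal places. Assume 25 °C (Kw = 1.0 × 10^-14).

HCOOH ⇌ HCOO- + H+
From the ICE table, Ka = [H+]²/(0.009 − [H+]) = 2.0 × 10^-4.
[H+] is not negligible relative to C₀; solve [H+]² + 0.0002·[H+] − 1.8e-06 = 0.
[H+] = [−0.0002 + √(0.0002² + 7.2e-06)]/2 = 1.25 × 10^-3 M
pH = −log(1.25 × 10^-3) = 2.90

pH = 2.90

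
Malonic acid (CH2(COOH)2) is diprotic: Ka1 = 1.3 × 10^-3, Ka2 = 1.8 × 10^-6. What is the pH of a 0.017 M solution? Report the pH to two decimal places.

pH = 2.39

Ka1 ≫ Ka2, so treat the first dissociation as the only significant source of H+.
Ka1 = x²/(0.017 − x) = 1.3 × 10^-3
Solving the quadratic: x = (−Ka1 + √(Ka1² + 4·Ka1·C₀))/2 = 4.10 × 10^-3 M
pH = −log(4.10 × 10^-3) = 2.39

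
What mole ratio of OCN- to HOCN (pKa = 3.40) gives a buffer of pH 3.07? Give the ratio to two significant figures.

ratio = 0.47

pH = pKa + log(r) ⇒ log(r) = 3.07 − 3.40 = -0.33
r = [OCN-]/[HOCN] = 10^(-0.33) = 0.468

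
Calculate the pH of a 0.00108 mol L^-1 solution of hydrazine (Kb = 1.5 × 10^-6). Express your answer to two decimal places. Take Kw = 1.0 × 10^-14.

N2H4 + H2O ⇌ N2H5+ + OH-
Kb = [OH-]²/(0.00108 − [OH-]) = 1.5 × 10^-6
Neglecting [OH-] in the denominator: [OH-] = √(1.5 × 10^-6 × 0.00108) = 4.02 × 10^-5 M
pOH = −log(4.02 × 10^-5) = 4.40; pH = 14.00 − 4.40 = 9.60

pH = 9.60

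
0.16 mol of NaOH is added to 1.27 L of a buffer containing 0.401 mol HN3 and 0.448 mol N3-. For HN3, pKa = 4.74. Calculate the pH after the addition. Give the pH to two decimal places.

OH- converts HN3 to N3-: HN3 → 0.241 mol, N3- → 0.608 mol.
Henderson–Hasselbalch with mole ratio 0.608/0.241: pH = 4.74 + (+0.402)

pH = 5.14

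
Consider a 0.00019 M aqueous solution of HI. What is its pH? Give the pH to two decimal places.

HI is a strong acid and dissociates completely, so [H+] = 0.00019 M.
pH = -log(0.00019) = 3.72

pH = 3.72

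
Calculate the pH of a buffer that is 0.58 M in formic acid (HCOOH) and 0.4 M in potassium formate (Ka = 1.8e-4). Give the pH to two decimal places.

pKa = −log(1.8 × 10^-4) = 3.745
pH = pKa + log([A⁻]/[HA]) = 3.745 + log(0.4/0.58)
pH = 3.745 + (-0.161) = 3.58

pH = 3.58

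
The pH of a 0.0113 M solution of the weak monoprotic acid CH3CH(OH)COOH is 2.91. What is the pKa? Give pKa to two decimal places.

pKa = 3.82

[H+] = 10^(-2.91) = 1.23 × 10^-3 M
At equilibrium [HA] = 0.0113 − 1.23 × 10^-3 = 1.01 × 10^-2 M
Ka = [H+][A-]/[HA] = (1.23 × 10^-3)² / 1.01 × 10^-2 = 1.50 × 10^-4
pKa = -log(1.50 × 10^-4) = 3.82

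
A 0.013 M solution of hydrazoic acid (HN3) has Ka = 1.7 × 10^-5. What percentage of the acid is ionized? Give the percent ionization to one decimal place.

HN3 ⇌ N3- + H+; let x = [H+] at equilibrium.
x ≈ √(Ka·C₀) = √(1.7 × 10^-5 × 0.013) = 4.70 × 10^-4 M
% ionization = x/C₀ × 100% = 4.70 × 10^-4/0.013 × 100% = 3.6%

3.6%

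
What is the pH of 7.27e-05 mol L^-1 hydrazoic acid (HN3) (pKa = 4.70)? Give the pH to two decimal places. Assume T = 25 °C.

pH = 4.53

HN3 ⇌ N3- + H+
Ka = 10^(−4.70) = 2.00 × 10^-5
Let x = [H+] at equilibrium. Ka = x²/(7.27e-05 − x).
The 5% rule fails; solving x² + Ka·x − Ka·C₀ = 0 exactly:
x = [−2e-05 + √(2e-05² + 5.82e-09)]/2 = 2.94 × 10^-5 M
pH = −log(2.94 × 10^-5) = 4.53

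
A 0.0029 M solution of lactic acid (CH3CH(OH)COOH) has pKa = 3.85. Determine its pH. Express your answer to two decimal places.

CH3CH(OH)COOH ⇌ CH3CH(OH)COO- + H+
Ka = 10^(−3.85) = 1.41 × 10^-4
From the ICE table, Ka = x²/(0.0029 − x) = 1.41 × 10^-4.
The 5% rule fails; solving x² + Ka·x − Ka·C₀ = 0 exactly:
x = [−0.000141 + √(0.000141² + 1.64e-06)]/2 = 5.73 × 10^-4 M
pH = −log[H+] = −log(5.73 × 10^-4) = 3.24

pH = 3.24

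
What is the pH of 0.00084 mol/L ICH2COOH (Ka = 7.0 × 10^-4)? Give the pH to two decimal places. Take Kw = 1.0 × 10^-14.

ICH2COOH ⇌ ICH2COO- + H+
From the ICE table, Ka = [H+]²/(0.00084 − [H+]) = 7.0 × 10^-4.
Here C₀/Ka ≈ 1.2, so the small-[H+] approximation fails. Use the quadratic:
[H+] = [−0.0007 + √(0.0007² + 2.35e-06)]/2 = 4.93 × 10^-4 M
pH = −log[H+] = −log(4.93 × 10^-4) = 3.31

pH = 3.31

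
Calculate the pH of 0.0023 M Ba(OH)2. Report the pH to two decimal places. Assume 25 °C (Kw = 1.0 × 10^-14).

Ba(OH)2 is a strong base (each formula unit releases 2 OH-); [OH-] = 0.0046 M.
pOH = -log(0.0046) = 2.34
pH = 14.00 - 2.34 = 11.66

pH = 11.66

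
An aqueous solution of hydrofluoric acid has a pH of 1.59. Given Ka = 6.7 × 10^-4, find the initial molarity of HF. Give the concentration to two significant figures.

[H+] = 10^(-1.59) = 2.57 × 10^-2 M = x
Ka = x²/(C₀ − x) ⇒ C₀ = x + x²/Ka
C₀ = 2.57 × 10^-2 + (2.57 × 10^-2)²/(6.7 × 10^-4) = 1.01 M

C₀ = 1.0 M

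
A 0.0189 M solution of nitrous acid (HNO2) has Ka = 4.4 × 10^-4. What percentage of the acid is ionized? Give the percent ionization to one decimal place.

HNO2 ⇌ NO2- + H+; let x = [H+] at equilibrium.
Ka = x²/(C₀ − x); solving the quadratic gives x = 2.67 × 10^-3 M.
Fraction ionized = 2.67 × 10^-3 / 0.0189 = 0.1413 → 14.1%

14.1%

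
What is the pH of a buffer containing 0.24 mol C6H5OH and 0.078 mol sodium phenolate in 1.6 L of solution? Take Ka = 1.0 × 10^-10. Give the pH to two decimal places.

pH = 9.51

pKa = −log(1.0 × 10^-10) = 10.000
Using pH = pKa + log([base]/[acid]) with [base]/[acid] = 0.078/0.24:
pH = 10.000 + (-0.488) = 9.51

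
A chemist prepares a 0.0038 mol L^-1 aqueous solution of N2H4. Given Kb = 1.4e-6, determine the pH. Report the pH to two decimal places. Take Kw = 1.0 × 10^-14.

pH = 9.86

N2H4 + H2O ⇌ N2H5+ + OH-
From the ICE table, Kb = [OH-]²/(0.0038 − [OH-]) = 1.4 × 10^-6.
Assume [OH-] ≪ 0.0038: [OH-] ≈ √(1.4 × 10^-6 × 0.0038) = 7.29 × 10^-5 M
Check: 1.9% ionized — well under 5%, approximation valid.
pOH = −log(7.29 × 10^-5) = 4.14; pH = 14.00 − 4.14 = 9.86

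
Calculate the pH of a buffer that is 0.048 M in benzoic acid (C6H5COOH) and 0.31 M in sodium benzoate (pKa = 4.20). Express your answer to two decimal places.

Using pH = pKa + log([base]/[acid]) with [base]/[acid] = 0.31/0.048:
pH = 4.20 + (+0.810) = 5.01

pH = 5.01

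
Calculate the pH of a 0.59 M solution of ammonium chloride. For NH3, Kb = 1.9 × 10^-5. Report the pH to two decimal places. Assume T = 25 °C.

NH4+ is the conjugate acid of the weak base NH3.
Ka = Kw/Kb = 1.0×10^-14 / 1.9 × 10^-5 = 5.26 × 10^-10
From the ICE table, Ka = [H+]²/(0.59 − [H+]) = 5.26 × 10^-10.
Assume [H+] ≪ 0.59: [H+] ≈ √(5.26 × 10^-10 × 0.59) = 1.76 × 10^-5 M
pH = −log(1.76 × 10^-5) = 4.75

pH = 4.75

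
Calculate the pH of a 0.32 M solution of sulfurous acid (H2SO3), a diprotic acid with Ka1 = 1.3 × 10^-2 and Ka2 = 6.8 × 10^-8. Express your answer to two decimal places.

Since Ka1 ≫ Ka2, the first ionization dominates [H+].
Ka1 = x²/(0.32 − x) = 1.3 × 10^-2
Solving the quadratic: x = (−Ka1 + √(Ka1² + 4·Ka1·C₀))/2 = 5.83 × 10^-2 M
pH = −log(5.83 × 10^-2) = 1.23

pH = 1.23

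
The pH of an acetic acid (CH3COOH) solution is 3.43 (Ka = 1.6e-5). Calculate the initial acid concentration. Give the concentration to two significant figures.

[H+] = 10^(-3.43) = 3.72 × 10^-4 M = x
Ka = x²/(C₀ − x) ⇒ C₀ = x + x²/Ka
C₀ = 3.72 × 10^-4 + (3.72 × 10^-4)²/(1.6 × 10^-5) = 9.02 × 10^-3 M

C₀ = 9.0 × 10^-3 M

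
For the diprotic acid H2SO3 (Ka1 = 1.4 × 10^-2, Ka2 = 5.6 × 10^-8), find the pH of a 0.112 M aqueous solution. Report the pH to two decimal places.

Since Ka1 ≫ Ka2, the first ionization dominates [H+].
Ka1 = x²/(0.112 − x) = 1.4 × 10^-2
Solving the quadratic: x = (−Ka1 + √(Ka1² + 4·Ka1·C₀))/2 = 3.32 × 10^-2 M
pH = −log(3.32 × 10^-2) = 1.48

pH = 1.48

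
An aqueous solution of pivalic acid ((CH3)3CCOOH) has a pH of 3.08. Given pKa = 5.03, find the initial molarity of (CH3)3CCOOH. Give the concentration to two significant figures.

C₀ = 7.5 × 10^-2 M

[H+] = 10^(-3.08) = 8.32 × 10^-4 M = x
Ka = 10^(−5.03) = 9.33 × 10^-6
Ka = x²/(C₀ − x) ⇒ C₀ = x + x²/Ka
C₀ = 8.32 × 10^-4 + (8.32 × 10^-4)²/(9.33 × 10^-6) = 7.50 × 10^-2 M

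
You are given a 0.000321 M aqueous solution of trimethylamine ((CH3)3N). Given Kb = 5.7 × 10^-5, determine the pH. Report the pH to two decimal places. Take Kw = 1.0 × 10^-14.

(CH3)3N + H2O ⇌ (CH3)3NH+ + OH-
Let x = [OH-] at equilibrium. Kb = x²/(0.000321 − x).
Here C₀/Kb ≈ 5.63, so the small-x approximation fails. Use the quadratic:
x = [−5.7e-05 + √(5.7e-05² + 7.32e-08)]/2 = 1.10 × 10^-4 M
pOH = −log(1.10 × 10^-4) = 3.96; pH = 14.00 − 3.96 = 10.04

pH = 10.04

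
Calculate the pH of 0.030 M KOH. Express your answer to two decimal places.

pH = 12.48

KOH is a strong base; [OH-] = 0.03 M.
pOH = -log(0.03) = 1.52
pH = 14.00 - 1.52 = 12.48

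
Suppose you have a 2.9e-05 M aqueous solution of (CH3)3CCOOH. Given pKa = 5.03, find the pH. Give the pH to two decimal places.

(CH3)3CCOOH ⇌ (CH3)3CCOO- + H+
Ka = 10^(−5.03) = 9.33 × 10^-6
Ka = [H+]²/(2.9e-05 − [H+]) = 9.33 × 10^-6
Here C₀/Ka ≈ 3.11, so the small-[H+] approximation fails. Use the quadratic:
[H+] = (−Ka + √(Ka² + 4·Ka·C₀))/2 = 1.24 × 10^-5 M
pH = −log[H+] = −log(1.24 × 10^-5) = 4.91

pH = 4.91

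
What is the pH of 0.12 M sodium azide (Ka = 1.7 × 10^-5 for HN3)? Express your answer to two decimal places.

pH = 8.92

N3- is the conjugate base of the weak acid HN3.
Kb = Kw/Ka = 1.0×10^-14 / 1.7 × 10^-5 = 5.88 × 10^-10
Kb = [OH-]²/(0.12 − [OH-]) = 5.88 × 10^-10
Since Kb ≪ C₀, [OH-] ≈ √(Kb·C₀) = 8.40 × 10^-6 M.
Check: 0.007% ionized — well under 5%, approximation valid.
pOH = 5.08, so pH = 14.00 − pOH = 8.92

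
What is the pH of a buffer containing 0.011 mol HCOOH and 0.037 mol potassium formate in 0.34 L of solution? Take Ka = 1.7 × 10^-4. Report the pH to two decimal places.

pKa = −log(1.7 × 10^-4) = 3.770
pH = pKa + log([A⁻]/[HA]) = 3.770 + log(0.037/0.011)
pH = 3.770 + (+0.527) = 4.30

pH = 4.30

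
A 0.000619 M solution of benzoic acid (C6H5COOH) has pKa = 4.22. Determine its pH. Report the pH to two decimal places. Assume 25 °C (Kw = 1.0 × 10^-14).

pH = 3.78

C6H5COOH ⇌ C6H5COO- + H+
Ka = 10^(−4.22) = 6.03 × 10^-5
From the ICE table, Ka = [H+]²/(0.000619 − [H+]) = 6.03 × 10^-5.
The 5% rule fails; solving [H+]² + Ka·[H+] − Ka·C₀ = 0 exactly:
[H+] = [−6.03e-05 + √(6.03e-05² + 1.49e-07)]/2 = 1.65 × 10^-4 M
pH = −log(1.65 × 10^-4) = 3.78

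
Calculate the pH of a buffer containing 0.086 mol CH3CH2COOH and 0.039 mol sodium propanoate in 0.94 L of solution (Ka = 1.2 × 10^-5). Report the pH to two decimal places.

pKa = −log(1.2 × 10^-5) = 4.921
Henderson–Hasselbalch: pH = pKa + log([CH3CH2COO-]/[CH3CH2COOH]) = 4.921 + log(0.039/0.086)
pH = 4.921 + (-0.343) = 4.58

pH = 4.58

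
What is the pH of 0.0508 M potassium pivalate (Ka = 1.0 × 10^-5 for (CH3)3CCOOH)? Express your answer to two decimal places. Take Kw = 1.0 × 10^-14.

pH = 8.85

(CH3)3CCOO- is the conjugate base of the weak acid (CH3)3CCOOH.
Kb = Kw/Ka = 1.0×10^-14 / 1.0 × 10^-5 = 1.00 × 10^-9
Kb = [OH-]²/(0.0508 − [OH-]) = 1.00 × 10^-9
Assume [OH-] ≪ 0.0508: [OH-] ≈ √(1.00 × 10^-9 × 0.0508) = 7.13 × 10^-6 M
pOH = 5.15, so pH = 14.00 − pOH = 8.85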